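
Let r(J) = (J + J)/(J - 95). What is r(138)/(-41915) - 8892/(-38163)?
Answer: 5338639584/22927630745 ≈ 0.23285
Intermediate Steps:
r(J) = 2*J/(-95 + J) (r(J) = (2*J)/(-95 + J) = 2*J/(-95 + J))
r(138)/(-41915) - 8892/(-38163) = (2*138/(-95 + 138))/(-41915) - 8892/(-38163) = (2*138/43)*(-1/41915) - 8892*(-1/38163) = (2*138*(1/43))*(-1/41915) + 2964/12721 = (276/43)*(-1/41915) + 2964/12721 = -276/1802345 + 2964/12721 = 5338639584/22927630745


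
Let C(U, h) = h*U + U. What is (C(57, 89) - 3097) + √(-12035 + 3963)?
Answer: 2033 + 2*I*√2018 ≈ 2033.0 + 89.844*I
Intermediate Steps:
C(U, h) = U + U*h (C(U, h) = U*h + U = U + U*h)
(C(57, 89) - 3097) + √(-12035 + 3963) = (57*(1 + 89) - 3097) + √(-12035 + 3963) = (57*90 - 3097) + √(-8072) = (5130 - 3097) + 2*I*√2018 = 2033 + 2*I*√2018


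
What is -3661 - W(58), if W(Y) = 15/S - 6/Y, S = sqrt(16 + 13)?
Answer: -106166/29 - 15*sqrt(29)/29 ≈ -3663.7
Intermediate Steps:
S = sqrt(29) ≈ 5.3852
W(Y) = -6/Y + 15*sqrt(29)/29 (W(Y) = 15/(sqrt(29)) - 6/Y = 15*(sqrt(29)/29) - 6/Y = 15*sqrt(29)/29 - 6/Y = -6/Y + 15*sqrt(29)/29)
-3661 - W(58) = -3661 - (-6/58 + 15*sqrt(29)/29) = -3661 - (-6*1/58 + 15*sqrt(29)/29) = -3661 - (-3/29 + 15*sqrt(29)/29) = -3661 + (3/29 - 15*sqrt(29)/29) = -106166/29 - 15*sqrt(29)/29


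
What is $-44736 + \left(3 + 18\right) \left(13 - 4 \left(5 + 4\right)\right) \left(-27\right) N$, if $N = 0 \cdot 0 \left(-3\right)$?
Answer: $-44736$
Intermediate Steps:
$N = 0$ ($N = 0 \left(-3\right) = 0$)
$-44736 + \left(3 + 18\right) \left(13 - 4 \left(5 + 4\right)\right) \left(-27\right) N = -44736 + \left(3 + 18\right) \left(13 - 4 \left(5 + 4\right)\right) \left(-27\right) 0 = -44736 + 21 \left(13 - 36\right) \left(-27\right) 0 = -44736 + 21 \left(-23\right) \left(-27\right) 0 = -44736 + \left(-483\right) \left(-27\right) 0 = -44736 + 13041 \cdot 0 = -44736 + 0 = -44736$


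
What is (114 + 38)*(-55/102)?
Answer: -4180/51 ≈ -81.961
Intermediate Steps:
(114 + 38)*(-55/102) = 152*(-55*1/102) = 152*(-55/102) = -4180/51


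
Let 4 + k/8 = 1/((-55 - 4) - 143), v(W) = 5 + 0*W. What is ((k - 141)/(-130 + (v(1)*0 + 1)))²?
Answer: 305445529/169754841 ≈ 1.7993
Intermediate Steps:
v(W) = 5 (v(W) = 5 + 0 = 5)
k = -3236/101 (k = -32 + 8/((-55 - 4) - 143) = -32 + 8/(-59 - 143) = -32 + 8/(-202) = -32 + 8*(-1/202) = -32 - 4/101 = -3236/101 ≈ -32.040)
((k - 141)/(-130 + (v(1)*0 + 1)))² = ((-3236/101 - 141)/(-130 + (5*0 + 1)))² = (-17477/(101*(-130 + (0 + 1))))² = (-17477/(101*(-130 + 1)))² = (-17477/101/(-129))² = (-17477/101*(-1/129))² = (17477/13029)² = 305445529/169754841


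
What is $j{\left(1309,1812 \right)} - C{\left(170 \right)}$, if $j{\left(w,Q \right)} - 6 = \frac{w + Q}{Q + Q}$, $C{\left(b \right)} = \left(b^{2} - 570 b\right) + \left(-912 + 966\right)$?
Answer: $\frac{246261169}{3624} \approx 67953.0$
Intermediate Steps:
$C{\left(b \right)} = 54 + b^{2} - 570 b$ ($C{\left(b \right)} = \left(b^{2} - 570 b\right) + 54 = 54 + b^{2} - 570 b$)
$j{\left(w,Q \right)} = 6 + \frac{Q + w}{2 Q}$ ($j{\left(w,Q \right)} = 6 + \frac{w + Q}{Q + Q} = 6 + \frac{Q + w}{2 Q}$)
$j{\left(1309,1812 \right)} - C{\left(170 \right)} = \frac{1309 + 13 \cdot 1812}{2 \cdot 1812} - \left(54 + 170^{2} - 96900\right) = \frac{1}{2} \cdot \frac{1}{1812} \left(1309 + 23556\right) - \left(54 + 28900 - 96900\right) = \frac{1}{2} \cdot \frac{1}{1812} \cdot 24865 - -67946 = \frac{24865}{3624} + 67946 = \frac{246261169}{3624}$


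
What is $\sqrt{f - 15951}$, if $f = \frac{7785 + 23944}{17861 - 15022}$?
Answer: $\frac{2 i \sqrt{32118430310}}{2839} \approx 126.25 i$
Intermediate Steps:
$f = \frac{31729}{2839} \approx 11.176$
$\sqrt{f - 15951} = \sqrt{\frac{31729}{2839} - 15951} = \sqrt{- \frac{45253160}{2839}} = \frac{2 i \sqrt{32118430310}}{2839}$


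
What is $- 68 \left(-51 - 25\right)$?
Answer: $5168$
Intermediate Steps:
$- 68 \left(-51 - 25\right) = \left(-68\right) \left(-76\right) = 5168$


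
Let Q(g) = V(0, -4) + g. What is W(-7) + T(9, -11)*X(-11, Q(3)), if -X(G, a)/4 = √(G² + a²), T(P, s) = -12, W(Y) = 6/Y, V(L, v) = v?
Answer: -6/7 + 48*√122 ≈ 529.32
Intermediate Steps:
Q(g) = -4 + g
X(G, a) = -4*√(G² + a²)
W(-7) + T(9, -11)*X(-11, Q(3)) = 6/(-7) - (-48)*√((-11)² + (-4 + 3)²) = 6*(-⅐) - (-48)*√(121 + (-1)²) = -6/7 - (-48)*√(121 + 1) = -6/7 - (-48)*√122 = -6/7 + 48*√122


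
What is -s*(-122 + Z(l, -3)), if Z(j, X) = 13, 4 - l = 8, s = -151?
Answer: -16459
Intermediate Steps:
l = -4 (l = 4 - 1*8 = 4 - 8 = -4)
-s*(-122 + Z(l, -3)) = -(-151)*(-122 + 13) = -(-151)*(-109) = -1*16459 = -16459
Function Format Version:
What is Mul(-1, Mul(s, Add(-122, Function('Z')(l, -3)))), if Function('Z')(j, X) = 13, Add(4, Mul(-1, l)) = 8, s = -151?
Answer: -16459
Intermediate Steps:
l = -4 (l = Add(4, Mul(-1, 8)) = Add(4, -8) = -4)
Mul(-1, Mul(s, Add(-122, Function('Z')(l, -3)))) = Mul(-1, Mul(-151, Add(-122, 13))) = Mul(-1, Mul(-151, -109)) = Mul(-1, 16459) = -16459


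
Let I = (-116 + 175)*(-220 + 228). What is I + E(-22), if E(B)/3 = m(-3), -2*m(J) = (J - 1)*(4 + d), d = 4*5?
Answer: 616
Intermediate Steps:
d = 20
I = 472 (I = 59*8 = 472)
m(J) = 12 - 12*J (m(J) = -(J - 1)*(4 + 20)/2 = -(-1 + J)*24/2 = -(-24 + 24*J)/2 = 12 - 12*J)
E(B) = 144 (E(B) = 3*(12 - 12*(-3)) = 3*(12 + 36) = 3*48 = 144)
I + E(-22) = 472 + 144 = 616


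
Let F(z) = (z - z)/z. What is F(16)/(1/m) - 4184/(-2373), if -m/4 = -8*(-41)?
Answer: 4184/2373 ≈ 1.7632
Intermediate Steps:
m = -1312 (m = -(-32)*(-41) = -4*328 = -1312)
F(z) = 0 (F(z) = 0/z = 0)
F(16)/(1/m) - 4184/(-2373) = 0/(1/(-1312)) - 4184/(-2373) = 0/(-1/1312) - 4184*(-1/2373) = 0*(-1312) + 4184/2373 = 0 + 4184/2373 = 4184/2373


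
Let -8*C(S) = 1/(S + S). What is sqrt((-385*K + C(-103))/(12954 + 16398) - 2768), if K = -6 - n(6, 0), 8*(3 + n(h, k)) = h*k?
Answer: I*sqrt(101197492142130618)/6046512 ≈ 52.611*I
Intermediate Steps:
n(h, k) = -3 + h*k/8 (n(h, k) = -3 + (h*k)/8 = -3 + h*k/8)
K = -3 (K = -6 - (-3 + (1/8)*6*0) = -6 - (-3 + 0) = -6 - 1*(-3) = -6 + 3 = -3)
C(S) = -1/(16*S) (C(S) = -1/(8*(S + S)) = -1/(2*S)/8 = -1/(16*S))
sqrt((-385*K + C(-103))/(12954 + 16398) - 2768) = sqrt((-385*(-3) - 1/16/(-103))/(12954 + 16398) - 2768) = sqrt((1155 - 1/16*(-1/103))/29352 - 2768) = sqrt((1155 + 1/1648)*(1/29352) - 2768) = sqrt((1903441/1648)*(1/29352) - 2768) = sqrt(1903441/48372096 - 2768) = sqrt(-133892058287/48372096) = I*sqrt(101197492142130618)/6046512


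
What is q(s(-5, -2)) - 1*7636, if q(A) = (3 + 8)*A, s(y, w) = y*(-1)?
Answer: -7581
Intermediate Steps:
s(y, w) = -y
q(A) = 11*A
q(s(-5, -2)) - 1*7636 = 11*(-1*(-5)) - 1*7636 = 11*5 - 7636 = 55 - 7636 = -7581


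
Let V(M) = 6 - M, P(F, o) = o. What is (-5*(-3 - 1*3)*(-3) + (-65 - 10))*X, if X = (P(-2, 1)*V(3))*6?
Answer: -2970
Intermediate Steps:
X = 18 (X = (1*(6 - 1*3))*6 = (1*(6 - 3))*6 = (1*3)*6 = 3*6 = 18)
(-5*(-3 - 1*3)*(-3) + (-65 - 10))*X = (-5*(-3 - 1*3)*(-3) + (-65 - 10))*18 = (-5*(-3 - 3)*(-3) - 75)*18 = (-5*(-6)*(-3) - 75)*18 = (30*(-3) - 75)*18 = (-90 - 75)*18 = -165*18 = -2970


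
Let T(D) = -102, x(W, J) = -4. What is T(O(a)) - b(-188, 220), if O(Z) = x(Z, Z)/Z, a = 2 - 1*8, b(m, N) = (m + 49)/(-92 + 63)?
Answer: -3097/29 ≈ -106.79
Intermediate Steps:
b(m, N) = -49/29 - m/29 (b(m, N) = (49 + m)/(-29) = (49 + m)*(-1/29) = -49/29 - m/29)
a = -6 (a = 2 - 8 = -6)
O(Z) = -4/Z
T(O(a)) - b(-188, 220) = -102 - (-49/29 - 1/29*(-188)) = -102 - (-49/29 + 188/29) = -102 - 1*139/29 = -102 - 139/29 = -3097/29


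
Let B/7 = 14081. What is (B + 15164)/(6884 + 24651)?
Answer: 113731/31535 ≈ 3.6065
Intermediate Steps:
B = 98567 (B = 7*14081 = 98567)
(B + 15164)/(6884 + 24651) = (98567 + 15164)/(6884 + 24651) = 113731/31535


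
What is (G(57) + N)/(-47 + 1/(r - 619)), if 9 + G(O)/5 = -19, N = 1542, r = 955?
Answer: -471072/15791 ≈ -29.832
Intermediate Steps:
G(O) = -140 (G(O) = -45 + 5*(-19) = -45 - 95 = -140)
(G(57) + N)/(-47 + 1/(r - 619)) = (-140 + 1542)/(-47 + 1/(955 - 619)) = 1402/(-47 + 1/336) = 1402/(-15791/336) = 1402*(-336/15791) = -471072/15791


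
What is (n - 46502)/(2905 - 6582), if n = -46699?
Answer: 93201/3677 ≈ 25.347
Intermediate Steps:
(n - 46502)/(2905 - 6582) = (-46699 - 46502)/(2905 - 6582) = -93201/(-3677) = -93201*(-1/3677) = 93201/3677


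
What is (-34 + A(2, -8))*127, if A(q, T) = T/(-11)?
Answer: -46482/11 ≈ -4225.6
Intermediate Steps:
A(q, T) = -T/11 (A(q, T) = T*(-1/11) = -T/11)
(-34 + A(2, -8))*127 = (-34 - 1/11*(-8))*127 = (-34 + 8/11)*127 = -366/11*127 = -46482/11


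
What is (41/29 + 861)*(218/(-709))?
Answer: -5452180/20561 ≈ -265.17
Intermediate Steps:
(41/29 + 861)*(218/(-709)) = (41*(1/29) + 861)*(218*(-1/709)) = (41/29 + 861)*(-218/709) = (25010/29)*(-218/709) = -5452180/20561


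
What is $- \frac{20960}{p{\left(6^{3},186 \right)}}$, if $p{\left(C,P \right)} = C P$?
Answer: $- \frac{1310}{2511} \approx -0.5217$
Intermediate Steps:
$- \frac{20960}{p{\left(6^{3},186 \right)}} = - \frac{20960}{6^{3} \cdot 186} = - \frac{20960}{216 \cdot 186} = - \frac{20960}{40176} = \left(-20960\right) \frac{1}{40176} = - \frac{1310}{2511}$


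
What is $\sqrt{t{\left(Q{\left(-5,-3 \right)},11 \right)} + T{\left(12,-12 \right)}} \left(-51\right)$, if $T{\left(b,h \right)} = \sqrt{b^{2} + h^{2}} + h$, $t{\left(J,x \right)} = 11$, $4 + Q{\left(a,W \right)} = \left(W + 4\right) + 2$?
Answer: $- 51 \sqrt{-1 + 12 \sqrt{2}} \approx -203.81$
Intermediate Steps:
$Q{\left(a,W \right)} = 2 + W$ ($Q{\left(a,W \right)} = -4 + \left(\left(W + 4\right) + 2\right) = -4 + \left(\left(4 + W\right) + 2\right) = -4 + \left(6 + W\right) = 2 + W$)
$T{\left(b,h \right)} = h + \sqrt{b^{2} + h^{2}}$
$\sqrt{t{\left(Q{\left(-5,-3 \right)},11 \right)} + T{\left(12,-12 \right)}} \left(-51\right) = \sqrt{11 - \left(12 - \sqrt{12^{2} + \left(-12\right)^{2}}\right)} \left(-51\right) = \sqrt{11 - \left(12 - \sqrt{144 + 144}\right)} \left(-51\right) = \sqrt{11 - \left(12 - \sqrt{288}\right)} \left(-51\right) = \sqrt{11 - \left(12 - 12 \sqrt{2}\right)} \left(-51\right) = \sqrt{-1 + 12 \sqrt{2}} \left(-51\right) = - 51 \sqrt{-1 + 12 \sqrt{2}}$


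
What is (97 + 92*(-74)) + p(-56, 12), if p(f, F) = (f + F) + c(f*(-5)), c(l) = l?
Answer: -6475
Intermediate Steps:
p(f, F) = F - 4*f (p(f, F) = (f + F) + f*(-5) = (F + f) - 5*f = F - 4*f)
(97 + 92*(-74)) + p(-56, 12) = (97 + 92*(-74)) + (12 - 4*(-56)) = (97 - 6808) + (12 + 224) = -6711 + 236 = -6475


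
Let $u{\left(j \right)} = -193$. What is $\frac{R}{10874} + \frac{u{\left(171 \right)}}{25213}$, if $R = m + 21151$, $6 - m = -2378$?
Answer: $\frac{591289273}{274166162} \approx 2.1567$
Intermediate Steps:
$m = 2384$ ($m = 6 - -2378 = 6 + 2378 = 2384$)
$R = 23535$ ($R = 2384 + 21151 = 23535$)
$\frac{R}{10874} + \frac{u{\left(171 \right)}}{25213} = \frac{23535}{10874} - \frac{193}{25213} = \frac{591289273}{274166162}$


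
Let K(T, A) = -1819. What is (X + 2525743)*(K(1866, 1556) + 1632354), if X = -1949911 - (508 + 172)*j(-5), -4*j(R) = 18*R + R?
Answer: 912581089870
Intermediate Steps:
j(R) = -19*R/4 (j(R) = -(18*R + R)/4 = -19*R/4)
X = -1966061 (X = -1949911 - (508 + 172)*(-19/4*(-5)) = -1949911 - 680*95/4 = -1949911 - 1*16150 = -1949911 - 16150 = -1966061)
(X + 2525743)*(K(1866, 1556) + 1632354) = (-1966061 + 2525743)*(-1819 + 1632354) = 559682*1630535 = 912581089870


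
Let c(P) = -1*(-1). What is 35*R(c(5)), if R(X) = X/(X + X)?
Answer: 35/2 ≈ 17.500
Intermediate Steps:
c(P) = 1
R(X) = ½ (R(X) = X/((2*X)) = (1/(2*X))*X = ½)
35*R(c(5)) = 35*(½) = 35/2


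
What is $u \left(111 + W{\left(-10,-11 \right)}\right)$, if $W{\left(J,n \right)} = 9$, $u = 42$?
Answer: $5040$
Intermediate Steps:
$u \left(111 + W{\left(-10,-11 \right)}\right) = 42 \left(111 + 9\right) = 42 \cdot 120 = 5040$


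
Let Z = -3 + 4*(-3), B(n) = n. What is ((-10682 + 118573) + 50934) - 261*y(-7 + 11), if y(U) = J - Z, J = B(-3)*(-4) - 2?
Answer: 152300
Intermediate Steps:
J = 10 (J = -3*(-4) - 2 = 12 - 2 = 10)
Z = -15 (Z = -3 - 12 = -15)
y(U) = 25 (y(U) = 10 - 1*(-15) = 10 + 15 = 25)
((-10682 + 118573) + 50934) - 261*y(-7 + 11) = ((-10682 + 118573) + 50934) - 261*25 = (107891 + 50934) - 6525 = 158825 - 6525 = 152300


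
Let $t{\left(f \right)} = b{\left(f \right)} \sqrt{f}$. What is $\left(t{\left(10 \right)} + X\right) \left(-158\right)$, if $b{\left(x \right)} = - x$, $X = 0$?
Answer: $1580 \sqrt{10} \approx 4996.4$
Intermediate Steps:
$t{\left(f \right)} = - f^{\frac{3}{2}}$ ($t{\left(f \right)} = - f \sqrt{f} = - f^{\frac{3}{2}}$)
$\left(t{\left(10 \right)} + X\right) \left(-158\right) = \left(- 10^{\frac{3}{2}} + 0\right) \left(-158\right) = \left(- 10 \sqrt{10} + 0\right) \left(-158\right) = - 10 \sqrt{10} \left(-158\right) = 1580 \sqrt{10}$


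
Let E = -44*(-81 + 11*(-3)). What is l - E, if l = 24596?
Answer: 19580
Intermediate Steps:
E = 5016 (E = -44*(-81 - 33) = -44*(-114) = 5016)
l - E = 24596 - 1*5016 = 24596 - 5016 = 19580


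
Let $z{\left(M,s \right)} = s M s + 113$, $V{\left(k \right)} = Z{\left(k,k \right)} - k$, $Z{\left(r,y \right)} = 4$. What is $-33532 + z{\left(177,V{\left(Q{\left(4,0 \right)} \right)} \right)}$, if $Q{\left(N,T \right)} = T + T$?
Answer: $-30587$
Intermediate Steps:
$Q{\left(N,T \right)} = 2 T$
$V{\left(k \right)} = 4 - k$
$z{\left(M,s \right)} = 113 + M s^{2}$ ($z{\left(M,s \right)} = M s s + 113 = M s^{2} + 113 = 113 + M s^{2}$)
$-33532 + z{\left(177,V{\left(Q{\left(4,0 \right)} \right)} \right)} = -33532 + \left(113 + 177 \left(4 - 2 \cdot 0\right)^{2}\right) = -33532 + \left(113 + 177 \left(4 - 0\right)^{2}\right) = -33532 + \left(113 + 177 \left(4 + 0\right)^{2}\right) = -33532 + \left(113 + 177 \cdot 4^{2}\right) = -33532 + \left(113 + 177 \cdot 16\right) = -33532 + \left(113 + 2832\right) = -33532 + 2945 = -30587$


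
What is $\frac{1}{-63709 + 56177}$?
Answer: $- \frac{1}{7532} \approx -0.00013277$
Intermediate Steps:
$\frac{1}{-63709 + 56177} = \frac{1}{-7532} = - \frac{1}{7532}$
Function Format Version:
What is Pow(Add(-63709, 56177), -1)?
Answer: Rational(-1, 7532) ≈ -0.00013277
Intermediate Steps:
Pow(Add(-63709, 56177), -1) = Pow(-7532, -1) = Rational(-1, 7532)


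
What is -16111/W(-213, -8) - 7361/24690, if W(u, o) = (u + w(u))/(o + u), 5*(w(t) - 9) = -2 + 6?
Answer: -219777515363/12542520 ≈ -17523.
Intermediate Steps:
w(t) = 49/5 (w(t) = 9 + (-2 + 6)/5 = 9 + (⅕)*4 = 9 + ⅘ = 49/5)
W(u, o) = (49/5 + u)/(o + u) (W(u, o) = (u + 49/5)/(o + u) = (49/5 + u)/(o + u))
-16111/W(-213, -8) - 7361/24690 = -16111*(-8 - 213)/(49/5 - 213) - 7361/24690 = -16111/(-1016/5/(-221)) - 7361*1/24690 = -16111/((-1/221*(-1016/5))) - 7361/24690 = -16111/1016/1105 - 7361/24690 = -16111*1105/1016 - 7361/24690 = -17802655/1016 - 7361/24690 = -219777515363/12542520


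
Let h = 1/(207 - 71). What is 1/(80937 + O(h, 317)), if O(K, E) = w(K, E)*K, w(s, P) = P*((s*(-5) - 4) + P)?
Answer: 18496/1510503223 ≈ 1.2245e-5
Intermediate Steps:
w(s, P) = P*(-4 + P - 5*s) (w(s, P) = P*((-5*s - 4) + P) = P*((-4 - 5*s) + P) = P*(-4 + P - 5*s))
h = 1/136 ≈ 0.0073529
O(K, E) = E*K*(-4 + E - 5*K) (O(K, E) = (E*(-4 + E - 5*K))*K = E*K*(-4 + E - 5*K))
1/(80937 + O(h, 317)) = 1/(80937 + 317*(1/136)*(-4 + 317 - 5*1/136)) = 1/(80937 + 317*(1/136)*(-4 + 317 - 5/136)) = 1/(80937 + 317*(1/136)*(42563/136)) = 1/(80937 + 13492471/18496) = 1/(1510503223/18496) = 18496/1510503223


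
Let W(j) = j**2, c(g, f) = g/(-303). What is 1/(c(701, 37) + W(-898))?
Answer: 303/244339711 ≈ 1.2401e-6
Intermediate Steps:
c(g, f) = -g/303 (c(g, f) = g*(-1/303) = -g/303)
1/(c(701, 37) + W(-898)) = 1/(-1/303*701 + (-898)**2) = 1/(-701/303 + 806404) = 1/(244339711/303) = 303/244339711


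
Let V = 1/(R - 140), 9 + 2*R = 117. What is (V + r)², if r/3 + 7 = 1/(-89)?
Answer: 25947088561/58583716 ≈ 442.91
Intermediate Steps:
R = 54 (R = -9/2 + (½)*117 = -9/2 + 117/2 = 54)
V = -1/86 (V = 1/(54 - 140) = 1/(-86) = -1/86 ≈ -0.011628)
r = -1872/89 (r = -21 + 3/(-89) = -21 + 3*(-1/89) = -21 - 3/89 = -1872/89 ≈ -21.034)
(V + r)² = (-1/86 - 1872/89)² = (-161081/7654)² = 25947088561/58583716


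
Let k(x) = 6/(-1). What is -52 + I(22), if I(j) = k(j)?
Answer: -58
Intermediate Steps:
k(x) = -6 (k(x) = 6*(-1) = -6)
I(j) = -6
-52 + I(22) = -52 - 6 = -58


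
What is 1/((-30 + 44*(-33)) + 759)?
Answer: -1/723 ≈ -0.0013831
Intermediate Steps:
1/((-30 + 44*(-33)) + 759) = 1/((-30 - 1452) + 759) = 1/(-1482 + 759) = 1/(-723) = -1/723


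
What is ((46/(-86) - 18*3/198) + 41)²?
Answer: 361418121/223729 ≈ 1615.4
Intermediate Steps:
((46/(-86) - 18*3/198) + 41)² = ((46*(-1/86) - 54*1/198) + 41)² = ((-23/43 - 3/11) + 41)² = (-382/473 + 41)² = (19011/473)² = 361418121/223729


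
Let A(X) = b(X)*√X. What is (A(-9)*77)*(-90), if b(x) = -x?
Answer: -187110*I ≈ -1.8711e+5*I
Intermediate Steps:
A(X) = -X^(3/2) (A(X) = (-X)*√X = -X^(3/2))
(A(-9)*77)*(-90) = (-(-9)^(3/2)*77)*(-90) = (-(-27)*I*77)*(-90) = ((27*I)*77)*(-90) = (2079*I)*(-90) = -187110*I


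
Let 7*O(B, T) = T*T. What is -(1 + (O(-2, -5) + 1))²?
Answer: -1521/49 ≈ -31.041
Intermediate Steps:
O(B, T) = T²/7 (O(B, T) = (T*T)/7 = T²/7)
-(1 + (O(-2, -5) + 1))² = -(1 + ((⅐)*(-5)² + 1))² = -(1 + ((⅐)*25 + 1))² = -(1 + (25/7 + 1))² = -(1 + 32/7)² = -(39/7)² = -1*1521/49 = -1521/49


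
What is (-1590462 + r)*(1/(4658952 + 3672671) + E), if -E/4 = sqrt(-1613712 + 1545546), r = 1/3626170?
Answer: -5767285590539/30211881373910 + 34603713543234*I*sqrt(7574)/1813085 ≈ -0.19089 + 1.661e+9*I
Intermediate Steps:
r = 1/3626170 ≈ 2.7577e-7
E = -12*I*sqrt(7574) (E = -4*sqrt(-1613712 + 1545546) = -12*I*sqrt(7574) ≈ -1044.3*I)
(-1590462 + r)*(1/(4658952 + 3672671) + E) = (-1590462 + 1/3626170)*(1/(4658952 + 3672671) - 12*I*sqrt(7574)) = -5767285590539*(1/8331623 - 12*I*sqrt(7574))/3626170 = -5767285590539/30211881373910 + 34603713543234*I*sqrt(7574)/1813085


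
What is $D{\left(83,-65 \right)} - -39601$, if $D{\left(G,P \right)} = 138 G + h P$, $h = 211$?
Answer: $37340$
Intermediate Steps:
$D{\left(G,P \right)} = 138 G + 211 P$
$D{\left(83,-65 \right)} - -39601 = \left(138 \cdot 83 + 211 \left(-65\right)\right) - -39601 = \left(11454 - 13715\right) + 39601 = -2261 + 39601 = 37340$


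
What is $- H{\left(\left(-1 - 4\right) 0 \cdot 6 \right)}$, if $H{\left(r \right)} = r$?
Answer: $0$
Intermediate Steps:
$- H{\left(\left(-1 - 4\right) 0 \cdot 6 \right)} = - \left(-1 - 4\right) 0 \cdot 6 = - \left(-5\right) 0 = \left(-1\right) 0 = 0$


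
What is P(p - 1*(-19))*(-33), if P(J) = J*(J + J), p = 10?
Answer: -55506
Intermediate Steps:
P(J) = 2*J**2 (P(J) = J*(2*J) = 2*J**2)
P(p - 1*(-19))*(-33) = (2*(10 - 1*(-19))**2)*(-33) = (2*(10 + 19)**2)*(-33) = (2*29**2)*(-33) = (2*841)*(-33) = 1682*(-33) = -55506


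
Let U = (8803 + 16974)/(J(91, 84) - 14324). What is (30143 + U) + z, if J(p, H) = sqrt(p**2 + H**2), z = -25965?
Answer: 856796097994/205161639 - 180439*sqrt(313)/205161639 ≈ 4176.2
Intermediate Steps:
J(p, H) = sqrt(H**2 + p**2)
U = 25777/(-14324 + 7*sqrt(313)) (U = (8803 + 16974)/(sqrt(84**2 + 91**2) - 14324) = 25777/(sqrt(7056 + 8281) - 14324) = 25777/(sqrt(15337) - 14324) = 25777/(7*sqrt(313) - 14324) = 25777/(-14324 + 7*sqrt(313)) ≈ -1.8153)
(30143 + U) + z = (30143 + (-369229748/205161639 - 180439*sqrt(313)/205161639)) - 25965 = (6183818054629/205161639 - 180439*sqrt(313)/205161639) - 25965 = 856796097994/205161639 - 180439*sqrt(313)/205161639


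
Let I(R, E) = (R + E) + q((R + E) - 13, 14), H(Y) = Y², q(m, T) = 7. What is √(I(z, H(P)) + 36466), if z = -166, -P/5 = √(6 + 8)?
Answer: 3*√4073 ≈ 191.46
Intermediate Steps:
P = -5*√14 (P = -5*√(6 + 8) = -5*√14 ≈ -18.708)
I(R, E) = 7 + E + R (I(R, E) = (R + E) + 7 = (E + R) + 7 = 7 + E + R)
√(I(z, H(P)) + 36466) = √((7 + (-5*√14)² - 166) + 36466) = √((7 + 350 - 166) + 36466) = √(191 + 36466) = √36657 = 3*√4073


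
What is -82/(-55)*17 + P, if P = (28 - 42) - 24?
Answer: -696/55 ≈ -12.655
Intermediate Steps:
P = -38 (P = -14 - 24 = -38)
-82/(-55)*17 + P = -82/(-55)*17 - 38 = -82*(-1/55)*17 - 38 = (82/55)*17 - 38 = 1394/55 - 38 = -696/55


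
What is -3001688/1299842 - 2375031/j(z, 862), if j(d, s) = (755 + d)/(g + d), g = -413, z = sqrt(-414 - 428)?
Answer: 160003877000980125/123672817169 - 924678736*I*sqrt(842)/190289 ≈ 1.2938e+6 - 1.41e+5*I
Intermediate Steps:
z = I*sqrt(842) (z = sqrt(-842) = I*sqrt(842) ≈ 29.017*I)
j(d, s) = (755 + d)/(-413 + d)
-3001688/1299842 - 2375031/j(z, 862) = -3001688/1299842 - 2375031*(-413 + I*sqrt(842))/(755 + I*sqrt(842)) = -3001688*1/1299842 - 2375031*(-413 + I*sqrt(842))/(755 + I*sqrt(842)) = -1500844/649921 - 2375031*(-413 + I*sqrt(842))/(755 + I*sqrt(842))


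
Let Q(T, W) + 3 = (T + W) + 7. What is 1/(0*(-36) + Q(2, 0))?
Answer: 1/6 ≈ 0.16667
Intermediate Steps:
Q(T, W) = 4 + T + W (Q(T, W) = -3 + ((T + W) + 7) = -3 + (7 + T + W) = 4 + T + W)
1/(0*(-36) + Q(2, 0)) = 1/(0*(-36) + (4 + 2 + 0)) = 1/(0 + 6) = 1/6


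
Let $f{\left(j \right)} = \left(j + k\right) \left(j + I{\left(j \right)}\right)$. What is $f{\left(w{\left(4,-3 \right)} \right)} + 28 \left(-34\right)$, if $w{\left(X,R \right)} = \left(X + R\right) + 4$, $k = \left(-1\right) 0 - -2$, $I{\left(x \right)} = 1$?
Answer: $-910$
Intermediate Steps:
$k = 2$ ($k = 0 + 2 = 2$)
$w{\left(X,R \right)} = 4 + R + X$ ($w{\left(X,R \right)} = \left(R + X\right) + 4 = 4 + R + X$)
$f{\left(j \right)} = \left(1 + j\right) \left(2 + j\right)$ ($f{\left(j \right)} = \left(j + 2\right) \left(j + 1\right) = \left(2 + j\right) \left(1 + j\right) = \left(1 + j\right) \left(2 + j\right)$)
$f{\left(w{\left(4,-3 \right)} \right)} + 28 \left(-34\right) = \left(2 + \left(4 - 3 + 4\right)^{2} + 3 \left(4 - 3 + 4\right)\right) + 28 \left(-34\right) = \left(2 + 5^{2} + 3 \cdot 5\right) - 952 = \left(2 + 25 + 15\right) - 952 = 42 - 952 = -910$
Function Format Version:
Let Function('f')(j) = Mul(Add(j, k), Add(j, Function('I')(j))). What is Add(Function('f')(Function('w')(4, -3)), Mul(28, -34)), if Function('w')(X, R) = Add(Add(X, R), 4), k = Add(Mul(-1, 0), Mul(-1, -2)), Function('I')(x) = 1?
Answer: -910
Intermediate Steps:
k = 2 (k = Add(0, 2) = 2)
Function('w')(X, R) = Add(4, R, X) (Function('w')(X, R) = Add(Add(R, X), 4) = Add(4, R, X))
Function('f')(j) = Mul(Add(1, j), Add(2, j)) (Function('f')(j) = Mul(Add(j, 2), Add(j, 1)) = Mul(Add(2, j), Add(1, j)) = Mul(Add(1, j), Add(2, j)))
Add(Function('f')(Function('w')(4, -3)), Mul(28, -34)) = Add(Add(2, Pow(Add(4, -3, 4), 2), Mul(3, Add(4, -3, 4))), Mul(28, -34)) = Add(Add(2, Pow(5, 2), Mul(3, 5)), -952) = Add(Add(2, 25, 15), -952) = Add(42, -952) = -910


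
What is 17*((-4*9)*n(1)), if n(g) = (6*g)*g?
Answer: -3672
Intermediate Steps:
n(g) = 6*g²
17*((-4*9)*n(1)) = 17*((-4*9)*(6*1²)) = 17*(-216) = -3672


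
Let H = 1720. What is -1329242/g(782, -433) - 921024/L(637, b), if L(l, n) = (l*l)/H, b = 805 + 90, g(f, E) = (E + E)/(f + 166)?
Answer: 19613320122324/13515229 ≈ 1.4512e+6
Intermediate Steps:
g(f, E) = 2*E/(166 + f) (g(f, E) = (2*E)/(166 + f) = 2*E/(166 + f))
b = 895
L(l, n) = l**2/1720 (L(l, n) = (l*l)/1720 = l**2*(1/1720) = l**2/1720)
-1329242/g(782, -433) - 921024/L(637, b) = -1329242/(2*(-433)/(166 + 782)) - 921024/((1/1720)*637**2) = -1329242/(2*(-433)/948) - 921024/((1/1720)*405769) = -1329242/(2*(-433)*(1/948)) - 921024/405769/1720 = -1329242/(-433/474) - 921024*1720/405769 = -1329242*(-474/433) - 121858560/31213 = 630060708/433 - 121858560/31213 = 19613320122324/13515229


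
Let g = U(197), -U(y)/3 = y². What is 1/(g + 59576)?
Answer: -1/56851 ≈ -1.7590e-5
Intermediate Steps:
U(y) = -3*y²
g = -116427 (g = -3*197² = -3*38809 = -116427)
1/(g + 59576) = 1/(-116427 + 59576) = 1/(-56851) = -1/56851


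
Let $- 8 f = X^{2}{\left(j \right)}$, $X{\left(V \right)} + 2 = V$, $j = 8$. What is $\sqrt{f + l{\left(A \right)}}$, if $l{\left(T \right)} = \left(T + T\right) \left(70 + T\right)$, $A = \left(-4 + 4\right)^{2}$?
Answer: $\frac{3 i \sqrt{2}}{2} \approx 2.1213 i$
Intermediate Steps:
$X{\left(V \right)} = -2 + V$
$A = 0$ ($A = 0^{2} = 0$)
$l{\left(T \right)} = 2 T \left(70 + T\right)$
$f = - \frac{9}{2}$ ($f = - \frac{\left(-2 + 8\right)^{2}}{8} = - \frac{6^{2}}{8} = \left(- \frac{1}{8}\right) 36 = - \frac{9}{2} \approx -4.5$)
$\sqrt{f + l{\left(A \right)}} = \sqrt{- \frac{9}{2} + 2 \cdot 0 \left(70 + 0\right)} = \sqrt{- \frac{9}{2} + 2 \cdot 0 \cdot 70} = \sqrt{- \frac{9}{2} + 0} = \sqrt{- \frac{9}{2}} = \frac{3 i \sqrt{2}}{2}$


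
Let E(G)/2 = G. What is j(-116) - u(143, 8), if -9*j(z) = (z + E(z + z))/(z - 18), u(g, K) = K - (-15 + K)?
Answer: -9335/603 ≈ -15.481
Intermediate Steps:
u(g, K) = 15 (u(g, K) = K + (15 - K) = 15)
E(G) = 2*G
j(z) = -5*z/(9*(-18 + z)) (j(z) = -(z + 2*(z + z))/(9*(z - 18)) = -(z + 2*(2*z))/(9*(-18 + z)) = -(z + 4*z)/(9*(-18 + z)) = -5*z/(9*(-18 + z)))
j(-116) - u(143, 8) = -5*(-116)/(-162 + 9*(-116)) - 1*15 = -5*(-116)/(-162 - 1044) - 15 = -5*(-116)/(-1206) - 15 = -5*(-116)*(-1/1206) - 15 = -290/603 - 15 = -9335/603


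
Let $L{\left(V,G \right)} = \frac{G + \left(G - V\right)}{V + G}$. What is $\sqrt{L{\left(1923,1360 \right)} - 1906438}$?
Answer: $\frac{i \sqrt{419341955519}}{469} \approx 1380.7 i$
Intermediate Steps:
$L{\left(V,G \right)} = \frac{- V + 2 G}{G + V}$
$\sqrt{L{\left(1923,1360 \right)} - 1906438} = \sqrt{\frac{\left(-1\right) 1923 + 2 \cdot 1360}{1360 + 1923} - 1906438} = \sqrt{\frac{-1923 + 2720}{3283} - 1906438} = \sqrt{\frac{1}{3283} \cdot 797 - 1906438} = \sqrt{\frac{797}{3283} - 1906438} = \sqrt{- \frac{6258835157}{3283}} = \frac{i \sqrt{419341955519}}{469}$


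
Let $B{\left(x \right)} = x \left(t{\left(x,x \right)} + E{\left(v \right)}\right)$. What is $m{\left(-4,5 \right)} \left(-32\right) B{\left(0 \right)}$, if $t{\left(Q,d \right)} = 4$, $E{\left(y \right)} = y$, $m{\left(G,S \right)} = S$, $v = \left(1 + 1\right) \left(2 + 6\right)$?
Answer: $0$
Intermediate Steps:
$v = 16$ ($v = 2 \cdot 8 = 16$)
$B{\left(x \right)} = 20 x$ ($B{\left(x \right)} = x \left(4 + 16\right) = x 20 = 20 x$)
$m{\left(-4,5 \right)} \left(-32\right) B{\left(0 \right)} = 5 \left(-32\right) 20 \cdot 0 = \left(-160\right) 0 = 0$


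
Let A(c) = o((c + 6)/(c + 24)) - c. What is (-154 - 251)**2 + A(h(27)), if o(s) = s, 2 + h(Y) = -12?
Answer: 820191/5 ≈ 1.6404e+5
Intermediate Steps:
h(Y) = -14 (h(Y) = -2 - 12 = -14)
A(c) = -c + (6 + c)/(24 + c) (A(c) = (c + 6)/(c + 24) - c = (6 + c)/(24 + c) - c = -c + (6 + c)/(24 + c))
(-154 - 251)**2 + A(h(27)) = (-154 - 251)**2 + (6 - 14 - 1*(-14)*(24 - 14))/(24 - 14) = (-405)**2 + (6 - 14 - 1*(-14)*10)/10 = 164025 + (6 - 14 + 140)/10 = 164025 + (1/10)*132 = 164025 + 66/5 = 820191/5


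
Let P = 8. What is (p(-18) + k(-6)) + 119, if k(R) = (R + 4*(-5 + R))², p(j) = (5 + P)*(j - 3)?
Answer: 2346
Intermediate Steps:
p(j) = -39 + 13*j (p(j) = (5 + 8)*(j - 3) = 13*(-3 + j) = -39 + 13*j)
k(R) = (-20 + 5*R)² (k(R) = (R + (-20 + 4*R))² = (-20 + 5*R)²)
(p(-18) + k(-6)) + 119 = ((-39 + 13*(-18)) + 25*(-4 - 6)²) + 119 = ((-39 - 234) + 25*(-10)²) + 119 = (-273 + 25*100) + 119 = (-273 + 2500) + 119 = 2227 + 119 = 2346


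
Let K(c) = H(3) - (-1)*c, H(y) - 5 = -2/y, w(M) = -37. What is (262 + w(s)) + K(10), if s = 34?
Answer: 718/3 ≈ 239.33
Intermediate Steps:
H(y) = 5 - 2/y
K(c) = 13/3 + c (K(c) = (5 - 2/3) - (-1)*c = (5 - 2*1/3) + c = (5 - 2/3) + c = 13/3 + c)
(262 + w(s)) + K(10) = (262 - 37) + (13/3 + 10) = 225 + 43/3 = 718/3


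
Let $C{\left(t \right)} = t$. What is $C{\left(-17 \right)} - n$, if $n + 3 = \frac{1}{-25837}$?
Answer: $- \frac{361717}{25837} \approx -14.0$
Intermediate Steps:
$n = - \frac{77512}{25837}$ ($n = -3 + \frac{1}{-25837} = -3 - \frac{1}{25837} = - \frac{77512}{25837} \approx -3.0$)
$C{\left(-17 \right)} - n = -17 - - \frac{77512}{25837} = -17 + \frac{77512}{25837} = - \frac{361717}{25837}$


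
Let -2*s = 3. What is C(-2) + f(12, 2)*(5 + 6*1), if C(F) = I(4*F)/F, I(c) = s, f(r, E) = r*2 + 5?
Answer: 1279/4 ≈ 319.75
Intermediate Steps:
f(r, E) = 5 + 2*r (f(r, E) = 2*r + 5 = 5 + 2*r)
s = -3/2 (s = -1/2*3 = -3/2 ≈ -1.5000)
I(c) = -3/2
C(F) = -3/(2*F)
C(-2) + f(12, 2)*(5 + 6*1) = -3/2/(-2) + (5 + 2*12)*(5 + 6*1) = -3/2*(-1/2) + (5 + 24)*(5 + 6) = 3/4 + 29*11 = 3/4 + 319 = 1279/4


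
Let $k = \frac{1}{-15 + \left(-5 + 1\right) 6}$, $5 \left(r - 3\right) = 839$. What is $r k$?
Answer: $- \frac{854}{195} \approx -4.3795$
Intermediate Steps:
$r = \frac{854}{5}$ ($r = 3 + \frac{1}{5} \cdot 839 = 3 + \frac{839}{5} = \frac{854}{5} \approx 170.8$)
$k = - \frac{1}{39}$ ($k = \frac{1}{-15 - 24} = \frac{1}{-39} = - \frac{1}{39} \approx -0.025641$)
$r k = \frac{854}{5} \left(- \frac{1}{39}\right) = - \frac{854}{195}$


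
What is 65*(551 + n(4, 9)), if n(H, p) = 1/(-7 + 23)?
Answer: 573105/16 ≈ 35819.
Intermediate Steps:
n(H, p) = 1/16
65*(551 + n(4, 9)) = 65*(551 + 1/16) = 65*(8817/16) = 573105/16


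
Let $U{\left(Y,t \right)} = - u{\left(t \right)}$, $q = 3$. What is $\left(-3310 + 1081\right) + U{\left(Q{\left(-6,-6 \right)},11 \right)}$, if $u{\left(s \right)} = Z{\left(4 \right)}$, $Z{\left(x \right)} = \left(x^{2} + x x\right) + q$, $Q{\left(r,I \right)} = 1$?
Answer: $-2264$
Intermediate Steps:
$Z{\left(x \right)} = 3 + 2 x^{2}$ ($Z{\left(x \right)} = \left(x^{2} + x x\right) + 3 = \left(x^{2} + x^{2}\right) + 3 = 2 x^{2} + 3 = 3 + 2 x^{2}$)
$u{\left(s \right)} = 35$ ($u{\left(s \right)} = 3 + 2 \cdot 4^{2} = 3 + 2 \cdot 16 = 3 + 32 = 35$)
$U{\left(Y,t \right)} = -35$ ($U{\left(Y,t \right)} = \left(-1\right) 35 = -35$)
$\left(-3310 + 1081\right) + U{\left(Q{\left(-6,-6 \right)},11 \right)} = \left(-3310 + 1081\right) - 35 = -2229 - 35 = -2264$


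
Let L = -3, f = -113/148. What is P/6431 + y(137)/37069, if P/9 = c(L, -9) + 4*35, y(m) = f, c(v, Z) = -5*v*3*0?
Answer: 6911900417/35281829372 ≈ 0.19591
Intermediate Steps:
f = -113/148 (f = -113*1/148 = -113/148 ≈ -0.76351)
c(v, Z) = 0 (c(v, Z) = -15*v*0 = 0)
y(m) = -113/148
P = 1260 (P = 9*(0 + 4*35) = 9*(0 + 140) = 9*140 = 1260)
P/6431 + y(137)/37069 = 1260/6431 - 113/148/37069 = 1260*(1/6431) - 113/148*1/37069 = 1260/6431 - 113/5486212 = 6911900417/35281829372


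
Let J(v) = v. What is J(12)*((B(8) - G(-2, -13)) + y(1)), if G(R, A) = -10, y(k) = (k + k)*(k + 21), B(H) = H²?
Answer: 1416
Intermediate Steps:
y(k) = 2*k*(21 + k) (y(k) = (2*k)*(21 + k) = 2*k*(21 + k))
J(12)*((B(8) - G(-2, -13)) + y(1)) = 12*((8² - 1*(-10)) + 2*1*(21 + 1)) = 12*((64 + 10) + 2*1*22) = 12*(74 + 44) = 12*118 = 1416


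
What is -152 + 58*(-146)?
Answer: -8620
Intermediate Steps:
-152 + 58*(-146) = -152 - 8468 = -8620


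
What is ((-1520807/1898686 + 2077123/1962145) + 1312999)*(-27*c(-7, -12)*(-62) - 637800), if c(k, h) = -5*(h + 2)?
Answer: -271042176973284269051130/372549724147 ≈ -7.2753e+11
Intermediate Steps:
c(k, h) = -10 - 5*h (c(k, h) = -5*(2 + h) = -10 - 5*h)
((-1520807/1898686 + 2077123/1962145) + 1312999)*(-27*c(-7, -12)*(-62) - 637800) = ((-1520807/1898686 + 2077123/1962145) + 1312999)*(-27*(-10 - 5*(-12))*(-62) - 637800) = ((-1520807*1/1898686 + 2077123*(1/1962145)) + 1312999)*(-27*(-10 + 60)*(-62) - 637800) = ((-1520807/1898686 + 2077123/1962145) + 1312999)*(-27*50*(-62) - 637800) = (959760509363/3725497241470 + 1312999)*(-1350*(-62) - 637800) = 4891575112313377893*(83700 - 637800)/3725497241470 = (4891575112313377893/3725497241470)*(-554100) = -271042176973284269051130/372549724147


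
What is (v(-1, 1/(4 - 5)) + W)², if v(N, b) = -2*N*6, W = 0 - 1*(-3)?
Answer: 225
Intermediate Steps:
W = 3 (W = 0 + 3 = 3)
v(N, b) = -12*N
(v(-1, 1/(4 - 5)) + W)² = (-12*(-1) + 3)² = (12 + 3)² = 15² = 225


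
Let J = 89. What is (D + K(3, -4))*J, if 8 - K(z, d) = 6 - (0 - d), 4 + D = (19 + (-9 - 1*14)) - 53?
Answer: -4895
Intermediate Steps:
D = -61 (D = -4 + ((19 + (-9 - 1*14)) - 53) = -4 + ((19 + (-9 - 14)) - 53) = -4 + ((19 - 23) - 53) = -4 + (-4 - 53) = -4 - 57 = -61)
K(z, d) = 2 - d (K(z, d) = 8 - (6 - (0 - d)) = 8 - (6 - (-1)*d) = 8 - (6 + d) = 8 + (-6 - d) = 2 - d)
(D + K(3, -4))*J = (-61 + (2 - 1*(-4)))*89 = (-61 + (2 + 4))*89 = (-61 + 6)*89 = -55*89 = -4895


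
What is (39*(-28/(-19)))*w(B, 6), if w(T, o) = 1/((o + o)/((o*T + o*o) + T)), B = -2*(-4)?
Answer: 8372/19 ≈ 440.63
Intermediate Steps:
B = 8
w(T, o) = (T + o² + T*o)/(2*o) (w(T, o) = 1/((2*o)/((T*o + o²) + T)) = 1/((2*o)/((o² + T*o) + T)) = 1/((2*o)/(T + o² + T*o)) = 1/(2*o/(T + o² + T*o)) = (T + o² + T*o)/(2*o))
(39*(-28/(-19)))*w(B, 6) = (39*(-28/(-19)))*((½)*(8 + 6*(8 + 6))/6) = (39*(-28*(-1/19)))*((½)*(⅙)*(8 + 6*14)) = (39*(28/19))*((½)*(⅙)*(8 + 84)) = 1092*((½)*(⅙)*92)/19 = (1092/19)*(23/3) = 8372/19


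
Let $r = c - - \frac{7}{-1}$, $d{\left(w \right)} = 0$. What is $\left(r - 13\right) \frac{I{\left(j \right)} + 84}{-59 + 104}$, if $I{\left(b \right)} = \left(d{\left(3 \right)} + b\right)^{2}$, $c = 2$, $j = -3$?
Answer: $- \frac{186}{5} \approx -37.2$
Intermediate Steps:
$I{\left(b \right)} = b^{2}$ ($I{\left(b \right)} = \left(0 + b\right)^{2} = b^{2}$)
$r = -5$ ($r = 2 - - \frac{7}{-1} = 2 - \left(-7\right) \left(-1\right) = 2 - 7 = -5$)
$\left(r - 13\right) \frac{I{\left(j \right)} + 84}{-59 + 104} = \left(-5 - 13\right) \frac{\left(-3\right)^{2} + 84}{-59 + 104} = \left(-5 - 13\right) \frac{9 + 84}{45} = - 18 \cdot 93 \cdot \frac{1}{45} = \left(-18\right) \frac{31}{15} = - \frac{186}{5}$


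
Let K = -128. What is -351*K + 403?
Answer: 45331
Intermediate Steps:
-351*K + 403 = -351*(-128) + 403 = 44928 + 403 = 45331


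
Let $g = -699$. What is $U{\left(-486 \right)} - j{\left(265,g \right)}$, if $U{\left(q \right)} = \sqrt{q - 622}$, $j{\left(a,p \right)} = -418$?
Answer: $418 + 2 i \sqrt{277} \approx 418.0 + 33.287 i$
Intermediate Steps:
$U{\left(q \right)} = \sqrt{-622 + q}$
$U{\left(-486 \right)} - j{\left(265,g \right)} = \sqrt{-622 - 486} - -418 = \sqrt{-1108} + 418 = 2 i \sqrt{277} + 418 = 418 + 2 i \sqrt{277}$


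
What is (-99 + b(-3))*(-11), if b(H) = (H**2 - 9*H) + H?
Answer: 726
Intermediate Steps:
b(H) = H**2 - 8*H
(-99 + b(-3))*(-11) = (-99 - 3*(-8 - 3))*(-11) = (-99 - 3*(-11))*(-11) = (-99 + 33)*(-11) = -66*(-11) = 726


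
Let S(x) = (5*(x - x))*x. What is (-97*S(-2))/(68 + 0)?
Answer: 0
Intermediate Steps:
S(x) = 0 (S(x) = (5*0)*x = 0*x = 0)
(-97*S(-2))/(68 + 0) = (-97*0)/(68 + 0) = 0/68 = 0*(1/68) = 0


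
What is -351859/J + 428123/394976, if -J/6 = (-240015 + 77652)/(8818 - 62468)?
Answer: 3728235988804747/192388464864 ≈ 19379.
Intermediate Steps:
J = -487089/26825 (J = -6*(-240015 + 77652)/(8818 - 62468) = -(-974178)/(-53650) = -(-974178)*(-1)/53650 = -6*162363/53650 = -487089/26825 ≈ -18.158)
-351859/J + 428123/394976 = -351859/(-487089/26825) + 428123/394976 = -351859*(-26825/487089) + 428123*(1/394976) = 9438617675/487089 + 428123/394976 = 3728235988804747/192388464864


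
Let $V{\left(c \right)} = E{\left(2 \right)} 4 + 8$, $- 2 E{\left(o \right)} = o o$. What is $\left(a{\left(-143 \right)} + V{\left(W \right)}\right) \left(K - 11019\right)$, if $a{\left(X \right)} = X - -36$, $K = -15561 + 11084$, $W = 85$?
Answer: $1658072$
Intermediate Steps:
$K = -4477$
$a{\left(X \right)} = 36 + X$ ($a{\left(X \right)} = X + 36 = 36 + X$)
$E{\left(o \right)} = - \frac{o^{2}}{2}$ ($E{\left(o \right)} = - \frac{o o}{2} = - \frac{o^{2}}{2}$)
$V{\left(c \right)} = 0$ ($V{\left(c \right)} = - \frac{2^{2}}{2} \cdot 4 + 8 = \left(- \frac{1}{2}\right) 4 \cdot 4 + 8 = \left(-2\right) 4 + 8 = -8 + 8 = 0$)
$\left(a{\left(-143 \right)} + V{\left(W \right)}\right) \left(K - 11019\right) = \left(\left(36 - 143\right) + 0\right) \left(-4477 - 11019\right) = \left(-107 + 0\right) \left(-15496\right) = \left(-107\right) \left(-15496\right) = 1658072$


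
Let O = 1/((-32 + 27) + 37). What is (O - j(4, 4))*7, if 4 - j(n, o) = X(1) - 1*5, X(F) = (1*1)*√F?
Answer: -1785/32 ≈ -55.781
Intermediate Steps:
X(F) = √F (X(F) = 1*√F = √F)
j(n, o) = 8 (j(n, o) = 4 - (√1 - 1*5) = 4 - (1 - 5) = 4 - 1*(-4) = 4 + 4 = 8)
O = 1/32 (O = 1/(-5 + 37) = 1/32 ≈ 0.031250)
(O - j(4, 4))*7 = (1/32 - 1*8)*7 = (1/32 - 8)*7 = -255/32*7 = -1785/32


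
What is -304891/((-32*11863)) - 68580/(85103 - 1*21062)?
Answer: -2169513583/8103662752 ≈ -0.26772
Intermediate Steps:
-304891/((-32*11863)) - 68580/(85103 - 1*21062) = -304891/(-379616) - 68580/(85103 - 21062) = -304891*(-1/379616) - 68580/64041 = 304891/379616 - 68580*1/64041 = 304891/379616 - 22860/21347 = -2169513583/8103662752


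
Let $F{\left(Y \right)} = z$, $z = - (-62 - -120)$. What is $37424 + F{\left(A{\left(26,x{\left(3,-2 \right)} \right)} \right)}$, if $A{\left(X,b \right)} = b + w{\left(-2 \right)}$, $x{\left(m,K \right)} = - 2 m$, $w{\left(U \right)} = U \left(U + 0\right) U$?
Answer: $37366$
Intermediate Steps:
$w{\left(U \right)} = U^{3}$ ($w{\left(U \right)} = U U U = U^{2} U = U^{3}$)
$A{\left(X,b \right)} = -8 + b$ ($A{\left(X,b \right)} = b + \left(-2\right)^{3} = b - 8 = -8 + b$)
$z = -58$ ($z = - (-62 + 120) = \left(-1\right) 58 = -58$)
$F{\left(Y \right)} = -58$
$37424 + F{\left(A{\left(26,x{\left(3,-2 \right)} \right)} \right)} = 37424 - 58 = 37366$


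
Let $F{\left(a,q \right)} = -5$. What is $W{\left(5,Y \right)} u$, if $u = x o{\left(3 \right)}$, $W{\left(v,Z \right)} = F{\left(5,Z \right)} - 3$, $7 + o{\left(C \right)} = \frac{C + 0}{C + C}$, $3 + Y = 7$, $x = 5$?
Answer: $260$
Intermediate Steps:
$Y = 4$ ($Y = -3 + 7 = 4$)
$o{\left(C \right)} = - \frac{13}{2}$ ($o{\left(C \right)} = -7 + \frac{C + 0}{C + C} = -7 + \frac{C}{2 C} = -7 + C \frac{1}{2 C} = -7 + \frac{1}{2} = - \frac{13}{2}$)
$W{\left(v,Z \right)} = -8$ ($W{\left(v,Z \right)} = -5 - 3 = -8$)
$u = - \frac{65}{2}$ ($u = 5 \left(- \frac{13}{2}\right) = - \frac{65}{2} \approx -32.5$)
$W{\left(5,Y \right)} u = \left(-8\right) \left(- \frac{65}{2}\right) = 260$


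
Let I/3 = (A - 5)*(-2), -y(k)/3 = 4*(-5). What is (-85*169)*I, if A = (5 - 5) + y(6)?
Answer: 4740450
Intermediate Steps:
y(k) = 60 (y(k) = -12*(-5) = -3*(-20) = 60)
A = 60 (A = (5 - 5) + 60 = 0 + 60 = 60)
I = -330 (I = 3*((60 - 5)*(-2)) = 3*(55*(-2)) = 3*(-110) = -330)
(-85*169)*I = -85*169*(-330) = -14365*(-330) = 4740450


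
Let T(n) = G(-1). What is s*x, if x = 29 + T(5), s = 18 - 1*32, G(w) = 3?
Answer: -448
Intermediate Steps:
T(n) = 3
s = -14 (s = 18 - 32 = -14)
x = 32 (x = 29 + 3 = 32)
s*x = -14*32 = -448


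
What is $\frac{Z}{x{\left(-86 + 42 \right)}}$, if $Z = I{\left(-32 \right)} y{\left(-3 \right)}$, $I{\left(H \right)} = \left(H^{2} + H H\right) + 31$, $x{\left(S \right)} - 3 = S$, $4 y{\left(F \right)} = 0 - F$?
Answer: $- \frac{6237}{164} \approx -38.031$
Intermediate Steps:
$y{\left(F \right)} = - \frac{F}{4}$ ($y{\left(F \right)} = \frac{0 - F}{4} = \frac{\left(-1\right) F}{4} = - \frac{F}{4}$)
$x{\left(S \right)} = 3 + S$
$I{\left(H \right)} = 31 + 2 H^{2}$ ($I{\left(H \right)} = \left(H^{2} + H^{2}\right) + 31 = 2 H^{2} + 31 = 31 + 2 H^{2}$)
$Z = \frac{6237}{4}$ ($Z = \left(31 + 2 \left(-32\right)^{2}\right) \left(\left(- \frac{1}{4}\right) \left(-3\right)\right) = \left(31 + 2 \cdot 1024\right) \frac{3}{4} = \left(31 + 2048\right) \frac{3}{4} = 2079 \cdot \frac{3}{4} = \frac{6237}{4} \approx 1559.3$)
$\frac{Z}{x{\left(-86 + 42 \right)}} = \frac{6237}{4 \left(3 + \left(-86 + 42\right)\right)} = \frac{6237}{4 \left(3 - 44\right)} = \frac{6237}{4 \left(-41\right)} = \frac{6237}{4} \left(- \frac{1}{41}\right) = - \frac{6237}{164}$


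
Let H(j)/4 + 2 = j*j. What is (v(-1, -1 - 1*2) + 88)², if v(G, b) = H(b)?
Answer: 13456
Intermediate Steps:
H(j) = -8 + 4*j² (H(j) = -8 + 4*(j*j) = -8 + 4*j²)
v(G, b) = -8 + 4*b²
(v(-1, -1 - 1*2) + 88)² = ((-8 + 4*(-1 - 1*2)²) + 88)² = ((-8 + 4*(-1 - 2)²) + 88)² = ((-8 + 4*(-3)²) + 88)² = ((-8 + 4*9) + 88)² = ((-8 + 36) + 88)² = (28 + 88)² = 116² = 13456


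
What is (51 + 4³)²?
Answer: 13225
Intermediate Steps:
(51 + 4³)² = (51 + 64)² = 115² = 13225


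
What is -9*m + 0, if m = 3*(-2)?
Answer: 54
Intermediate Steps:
m = -6
-9*m + 0 = -9*(-6) + 0 = 54 + 0 = 54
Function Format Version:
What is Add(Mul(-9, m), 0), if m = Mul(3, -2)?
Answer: 54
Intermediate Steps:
m = -6
Add(Mul(-9, m), 0) = Add(Mul(-9, -6), 0) = Add(54, 0) = 54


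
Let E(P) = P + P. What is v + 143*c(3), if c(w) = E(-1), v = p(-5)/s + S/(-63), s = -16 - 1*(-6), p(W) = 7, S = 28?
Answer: -25843/90 ≈ -287.14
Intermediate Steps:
E(P) = 2*P
s = -10 (s = -16 + 6 = -10)
v = -103/90 (v = 7/(-10) + 28/(-63) = 7*(-⅒) + 28*(-1/63) = -7/10 - 4/9 = -103/90 ≈ -1.1444)
c(w) = -2 (c(w) = 2*(-1) = -2)
v + 143*c(3) = -103/90 + 143*(-2) = -103/90 - 286 = -25843/90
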